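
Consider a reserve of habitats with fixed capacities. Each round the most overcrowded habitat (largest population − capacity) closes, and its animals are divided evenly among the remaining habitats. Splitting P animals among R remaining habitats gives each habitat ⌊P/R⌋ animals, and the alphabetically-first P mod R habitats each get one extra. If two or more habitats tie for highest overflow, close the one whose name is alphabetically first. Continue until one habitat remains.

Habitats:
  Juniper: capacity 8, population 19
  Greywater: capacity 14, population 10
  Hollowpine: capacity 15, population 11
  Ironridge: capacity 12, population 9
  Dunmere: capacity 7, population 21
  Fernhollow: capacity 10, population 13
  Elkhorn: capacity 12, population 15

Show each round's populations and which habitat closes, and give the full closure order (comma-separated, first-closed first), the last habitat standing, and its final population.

Closure order: Dunmere, Juniper, Elkhorn, Fernhollow, Greywater, Ironridge
Last habitat: Hollowpine with 98 animals

Round 1: Dunmere=21 Elkhorn=15 Fernhollow=13 Greywater=10 Hollowpine=11 Ironridge=9 Juniper=19 → close Dunmere (overflow 14)
  21÷6 = 3 each, +1 to first 3
Round 2: Elkhorn=19 Fernhollow=17 Greywater=14 Hollowpine=14 Ironridge=12 Juniper=22 → close Juniper (overflow 14)
  22÷5 = 4 each, +1 to first 2
Round 3: Elkhorn=24 Fernhollow=22 Greywater=18 Hollowpine=18 Ironridge=16 → close Elkhorn (overflow 12)
  24÷4 = 6 each, +1 to first 0
Round 4: Fernhollow=28 Greywater=24 Hollowpine=24 Ironridge=22 → close Fernhollow (overflow 18)
  28÷3 = 9 each, +1 to first 1
Round 5: Greywater=34 Hollowpine=33 Ironridge=31 → close Greywater (overflow 20)
  34÷2 = 17 each, +1 to first 0
Round 6: Hollowpine=50 Ironridge=48 → close Ironridge (overflow 36)
  48÷1 = 48 each, +1 to first 0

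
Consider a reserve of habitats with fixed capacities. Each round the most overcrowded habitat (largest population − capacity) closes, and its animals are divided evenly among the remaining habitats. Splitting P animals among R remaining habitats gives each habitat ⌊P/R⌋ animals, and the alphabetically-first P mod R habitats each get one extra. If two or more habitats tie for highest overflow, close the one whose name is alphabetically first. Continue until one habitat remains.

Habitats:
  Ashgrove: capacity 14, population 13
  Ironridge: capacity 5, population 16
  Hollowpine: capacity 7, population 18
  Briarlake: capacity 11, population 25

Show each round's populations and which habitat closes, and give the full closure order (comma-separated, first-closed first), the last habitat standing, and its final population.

Closure order: Briarlake, Hollowpine, Ironridge
Last habitat: Ashgrove with 72 animals

Round 1: Ashgrove=13 Briarlake=25 Hollowpine=18 Ironridge=16 → close Briarlake (overflow 14)
  25÷3 = 8 each, +1 to first 1
Round 2: Ashgrove=22 Hollowpine=26 Ironridge=24 → close Hollowpine (overflow 19)
  26÷2 = 13 each, +1 to first 0
Round 3: Ashgrove=35 Ironridge=37 → close Ironridge (overflow 32)
  37÷1 = 37 each, +1 to first 0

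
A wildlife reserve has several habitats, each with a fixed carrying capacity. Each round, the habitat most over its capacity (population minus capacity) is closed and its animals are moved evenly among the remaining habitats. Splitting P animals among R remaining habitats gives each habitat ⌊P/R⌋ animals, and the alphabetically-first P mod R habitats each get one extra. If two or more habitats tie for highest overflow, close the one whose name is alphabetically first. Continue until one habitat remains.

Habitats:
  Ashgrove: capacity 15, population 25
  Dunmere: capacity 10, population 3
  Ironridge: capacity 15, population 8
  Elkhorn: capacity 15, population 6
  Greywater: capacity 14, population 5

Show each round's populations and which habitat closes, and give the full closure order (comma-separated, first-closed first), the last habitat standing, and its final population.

Closure order: Ashgrove, Dunmere, Ironridge, Elkhorn
Last habitat: Greywater with 47 animals

Round 1: Ashgrove=25 Dunmere=3 Elkhorn=6 Greywater=5 Ironridge=8 → close Ashgrove (overflow 10)
  25÷4 = 6 each, +1 to first 1
Round 2: Dunmere=10 Elkhorn=12 Greywater=11 Ironridge=14 → close Dunmere (overflow 0)
  10÷3 = 3 each, +1 to first 1
Round 3: Elkhorn=16 Greywater=14 Ironridge=17 → close Ironridge (overflow 2)
  17÷2 = 8 each, +1 to first 1
Round 4: Elkhorn=25 Greywater=22 → close Elkhorn (overflow 10)
  25÷1 = 25 each, +1 to first 0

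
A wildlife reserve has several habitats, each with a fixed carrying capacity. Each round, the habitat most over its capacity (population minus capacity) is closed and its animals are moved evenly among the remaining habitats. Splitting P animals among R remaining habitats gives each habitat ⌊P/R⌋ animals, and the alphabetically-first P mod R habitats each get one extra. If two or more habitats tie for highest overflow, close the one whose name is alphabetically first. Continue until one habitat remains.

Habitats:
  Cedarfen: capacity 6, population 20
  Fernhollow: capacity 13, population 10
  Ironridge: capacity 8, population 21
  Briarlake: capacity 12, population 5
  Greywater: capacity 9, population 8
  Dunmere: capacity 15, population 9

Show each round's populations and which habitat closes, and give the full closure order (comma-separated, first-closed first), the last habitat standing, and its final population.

Closure order: Cedarfen, Ironridge, Greywater, Fernhollow, Briarlake
Last habitat: Dunmere with 73 animals

Round 1: Briarlake=5 Cedarfen=20 Dunmere=9 Fernhollow=10 Greywater=8 Ironridge=21 → close Cedarfen (overflow 14)
  20÷5 = 4 each, +1 to first 0
Round 2: Briarlake=9 Dunmere=13 Fernhollow=14 Greywater=12 Ironridge=25 → close Ironridge (overflow 17)
  25÷4 = 6 each, +1 to first 1
Round 3: Briarlake=16 Dunmere=19 Fernhollow=20 Greywater=18 → close Greywater (overflow 9)
  18÷3 = 6 each, +1 to first 0
Round 4: Briarlake=22 Dunmere=25 Fernhollow=26 → close Fernhollow (overflow 13)
  26÷2 = 13 each, +1 to first 0
Round 5: Briarlake=35 Dunmere=38 → close Briarlake (overflow 23)
  35÷1 = 35 each, +1 to first 0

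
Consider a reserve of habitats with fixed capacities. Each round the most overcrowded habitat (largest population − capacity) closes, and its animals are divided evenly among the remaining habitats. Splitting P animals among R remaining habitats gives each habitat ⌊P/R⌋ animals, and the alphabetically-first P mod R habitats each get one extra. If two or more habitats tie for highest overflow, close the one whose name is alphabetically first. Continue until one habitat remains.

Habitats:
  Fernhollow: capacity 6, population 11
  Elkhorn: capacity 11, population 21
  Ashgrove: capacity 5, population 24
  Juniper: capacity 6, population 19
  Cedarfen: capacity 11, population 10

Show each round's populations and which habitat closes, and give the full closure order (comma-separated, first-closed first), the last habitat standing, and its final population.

Round 1: Ashgrove=24 Cedarfen=10 Elkhorn=21 Fernhollow=11 Juniper=19 → close Ashgrove (overflow 19)
  24÷4 = 6 each, +1 to first 0
Round 2: Cedarfen=16 Elkhorn=27 Fernhollow=17 Juniper=25 → close Juniper (overflow 19)
  25÷3 = 8 each, +1 to first 1
Round 3: Cedarfen=25 Elkhorn=35 Fernhollow=25 → close Elkhorn (overflow 24)
  35÷2 = 17 each, +1 to first 1
Round 4: Cedarfen=43 Fernhollow=42 → close Fernhollow (overflow 36)
  42÷1 = 42 each, +1 to first 0

Closure order: Ashgrove, Juniper, Elkhorn, Fernhollow
Last habitat: Cedarfen with 85 animals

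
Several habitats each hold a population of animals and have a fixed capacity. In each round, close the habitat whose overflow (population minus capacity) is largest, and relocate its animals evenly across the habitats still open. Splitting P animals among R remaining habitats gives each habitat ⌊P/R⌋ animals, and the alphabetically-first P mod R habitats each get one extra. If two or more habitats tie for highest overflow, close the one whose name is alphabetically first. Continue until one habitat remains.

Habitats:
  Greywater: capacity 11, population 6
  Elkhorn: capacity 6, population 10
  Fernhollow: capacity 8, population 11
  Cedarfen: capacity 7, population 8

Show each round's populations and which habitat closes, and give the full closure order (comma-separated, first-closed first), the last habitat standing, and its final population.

Round 1: Cedarfen=8 Elkhorn=10 Fernhollow=11 Greywater=6 → close Elkhorn (overflow 4)
  10÷3 = 3 each, +1 to first 1
Round 2: Cedarfen=12 Fernhollow=14 Greywater=9 → close Fernhollow (overflow 6)
  14÷2 = 7 each, +1 to first 0
Round 3: Cedarfen=19 Greywater=16 → close Cedarfen (overflow 12)
  19÷1 = 19 each, +1 to first 0

Closure order: Elkhorn, Fernhollow, Cedarfen
Last habitat: Greywater with 35 animals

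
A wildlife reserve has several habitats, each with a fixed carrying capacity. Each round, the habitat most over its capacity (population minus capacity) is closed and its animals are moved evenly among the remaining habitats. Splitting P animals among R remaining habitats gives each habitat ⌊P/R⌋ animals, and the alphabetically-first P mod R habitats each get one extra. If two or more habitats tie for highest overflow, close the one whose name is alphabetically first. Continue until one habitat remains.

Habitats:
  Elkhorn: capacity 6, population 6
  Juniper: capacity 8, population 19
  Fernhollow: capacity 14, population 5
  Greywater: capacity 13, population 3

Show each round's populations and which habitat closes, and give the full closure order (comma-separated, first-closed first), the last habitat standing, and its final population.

Closure order: Juniper, Elkhorn, Fernhollow
Last habitat: Greywater with 33 animals

Round 1: Elkhorn=6 Fernhollow=5 Greywater=3 Juniper=19 → close Juniper (overflow 11)
  19÷3 = 6 each, +1 to first 1
Round 2: Elkhorn=13 Fernhollow=11 Greywater=9 → close Elkhorn (overflow 7)
  13÷2 = 6 each, +1 to first 1
Round 3: Fernhollow=18 Greywater=15 → close Fernhollow (overflow 4)
  18÷1 = 18 each, +1 to first 0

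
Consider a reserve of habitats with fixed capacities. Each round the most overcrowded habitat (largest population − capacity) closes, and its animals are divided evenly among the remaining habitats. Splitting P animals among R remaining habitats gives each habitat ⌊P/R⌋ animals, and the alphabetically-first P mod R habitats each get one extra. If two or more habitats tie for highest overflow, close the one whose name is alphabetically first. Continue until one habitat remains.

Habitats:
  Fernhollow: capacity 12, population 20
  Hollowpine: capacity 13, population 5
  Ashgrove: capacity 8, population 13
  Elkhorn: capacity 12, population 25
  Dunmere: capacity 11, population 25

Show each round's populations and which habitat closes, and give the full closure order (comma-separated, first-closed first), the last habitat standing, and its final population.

Round 1: Ashgrove=13 Dunmere=25 Elkhorn=25 Fernhollow=20 Hollowpine=5 → close Dunmere (overflow 14)
  25÷4 = 6 each, +1 to first 1
Round 2: Ashgrove=20 Elkhorn=31 Fernhollow=26 Hollowpine=11 → close Elkhorn (overflow 19)
  31÷3 = 10 each, +1 to first 1
Round 3: Ashgrove=31 Fernhollow=36 Hollowpine=21 → close Fernhollow (overflow 24)
  36÷2 = 18 each, +1 to first 0
Round 4: Ashgrove=49 Hollowpine=39 → close Ashgrove (overflow 41)
  49÷1 = 49 each, +1 to first 0

Closure order: Dunmere, Elkhorn, Fernhollow, Ashgrove
Last habitat: Hollowpine with 88 animals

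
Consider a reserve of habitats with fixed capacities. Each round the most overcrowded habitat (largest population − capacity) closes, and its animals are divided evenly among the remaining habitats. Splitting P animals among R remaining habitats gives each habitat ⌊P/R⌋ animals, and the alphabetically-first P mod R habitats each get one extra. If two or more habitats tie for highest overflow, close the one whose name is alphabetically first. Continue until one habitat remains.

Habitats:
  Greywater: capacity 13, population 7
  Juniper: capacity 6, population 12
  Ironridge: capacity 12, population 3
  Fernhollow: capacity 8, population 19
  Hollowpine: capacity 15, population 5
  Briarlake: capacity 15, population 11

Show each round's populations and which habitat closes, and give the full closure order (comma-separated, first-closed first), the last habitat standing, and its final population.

Round 1: Briarlake=11 Fernhollow=19 Greywater=7 Hollowpine=5 Ironridge=3 Juniper=12 → close Fernhollow (overflow 11)
  19÷5 = 3 each, +1 to first 4
Round 2: Briarlake=15 Greywater=11 Hollowpine=9 Ironridge=7 Juniper=15 → close Juniper (overflow 9)
  15÷4 = 3 each, +1 to first 3
Round 3: Briarlake=19 Greywater=15 Hollowpine=13 Ironridge=10 → close Briarlake (overflow 4)
  19÷3 = 6 each, +1 to first 1
Round 4: Greywater=22 Hollowpine=19 Ironridge=16 → close Greywater (overflow 9)
  22÷2 = 11 each, +1 to first 0
Round 5: Hollowpine=30 Ironridge=27 → close Hollowpine (overflow 15)
  30÷1 = 30 each, +1 to first 0

Closure order: Fernhollow, Juniper, Briarlake, Greywater, Hollowpine
Last habitat: Ironridge with 57 animals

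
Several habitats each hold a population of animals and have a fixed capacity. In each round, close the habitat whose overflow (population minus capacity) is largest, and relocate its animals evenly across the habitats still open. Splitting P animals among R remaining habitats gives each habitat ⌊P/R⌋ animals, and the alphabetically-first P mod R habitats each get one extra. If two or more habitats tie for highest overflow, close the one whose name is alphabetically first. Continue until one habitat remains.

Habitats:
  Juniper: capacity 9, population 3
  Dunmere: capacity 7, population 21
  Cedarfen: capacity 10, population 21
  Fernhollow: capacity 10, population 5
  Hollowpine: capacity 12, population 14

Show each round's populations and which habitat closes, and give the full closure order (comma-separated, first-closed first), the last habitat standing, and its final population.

Round 1: Cedarfen=21 Dunmere=21 Fernhollow=5 Hollowpine=14 Juniper=3 → close Dunmere (overflow 14)
  21÷4 = 5 each, +1 to first 1
Round 2: Cedarfen=27 Fernhollow=10 Hollowpine=19 Juniper=8 → close Cedarfen (overflow 17)
  27÷3 = 9 each, +1 to first 0
Round 3: Fernhollow=19 Hollowpine=28 Juniper=17 → close Hollowpine (overflow 16)
  28÷2 = 14 each, +1 to first 0
Round 4: Fernhollow=33 Juniper=31 → close Fernhollow (overflow 23)
  33÷1 = 33 each, +1 to first 0

Closure order: Dunmere, Cedarfen, Hollowpine, Fernhollow
Last habitat: Juniper with 64 animals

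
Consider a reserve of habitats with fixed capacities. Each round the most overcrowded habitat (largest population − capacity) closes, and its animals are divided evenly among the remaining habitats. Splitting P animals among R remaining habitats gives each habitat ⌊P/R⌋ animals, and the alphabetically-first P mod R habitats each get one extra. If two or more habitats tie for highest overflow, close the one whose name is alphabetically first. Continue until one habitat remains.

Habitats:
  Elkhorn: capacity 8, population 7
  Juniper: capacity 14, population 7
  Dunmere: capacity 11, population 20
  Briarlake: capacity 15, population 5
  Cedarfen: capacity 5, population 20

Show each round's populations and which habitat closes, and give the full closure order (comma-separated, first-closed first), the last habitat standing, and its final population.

Round 1: Briarlake=5 Cedarfen=20 Dunmere=20 Elkhorn=7 Juniper=7 → close Cedarfen (overflow 15)
  20÷4 = 5 each, +1 to first 0
Round 2: Briarlake=10 Dunmere=25 Elkhorn=12 Juniper=12 → close Dunmere (overflow 14)
  25÷3 = 8 each, +1 to first 1
Round 3: Briarlake=19 Elkhorn=20 Juniper=20 → close Elkhorn (overflow 12)
  20÷2 = 10 each, +1 to first 0
Round 4: Briarlake=29 Juniper=30 → close Juniper (overflow 16)
  30÷1 = 30 each, +1 to first 0

Closure order: Cedarfen, Dunmere, Elkhorn, Juniper
Last habitat: Briarlake with 59 animals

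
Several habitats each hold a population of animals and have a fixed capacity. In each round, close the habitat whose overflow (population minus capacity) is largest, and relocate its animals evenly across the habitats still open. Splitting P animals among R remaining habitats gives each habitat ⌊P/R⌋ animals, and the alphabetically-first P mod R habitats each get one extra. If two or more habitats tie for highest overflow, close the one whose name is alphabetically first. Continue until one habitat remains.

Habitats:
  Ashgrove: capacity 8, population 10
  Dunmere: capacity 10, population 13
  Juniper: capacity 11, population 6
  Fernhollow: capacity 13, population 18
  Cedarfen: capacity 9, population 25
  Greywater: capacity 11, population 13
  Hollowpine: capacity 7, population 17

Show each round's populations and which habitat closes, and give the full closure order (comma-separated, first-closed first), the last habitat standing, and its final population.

Round 1: Ashgrove=10 Cedarfen=25 Dunmere=13 Fernhollow=18 Greywater=13 Hollowpine=17 Juniper=6 → close Cedarfen (overflow 16)
  25÷6 = 4 each, +1 to first 1
Round 2: Ashgrove=15 Dunmere=17 Fernhollow=22 Greywater=17 Hollowpine=21 Juniper=10 → close Hollowpine (overflow 14)
  21÷5 = 4 each, +1 to first 1
Round 3: Ashgrove=20 Dunmere=21 Fernhollow=26 Greywater=21 Juniper=14 → close Fernhollow (overflow 13)
  26÷4 = 6 each, +1 to first 2
Round 4: Ashgrove=27 Dunmere=28 Greywater=27 Juniper=20 → close Ashgrove (overflow 19)
  27÷3 = 9 each, +1 to first 0
Round 5: Dunmere=37 Greywater=36 Juniper=29 → close Dunmere (overflow 27)
  37÷2 = 18 each, +1 to first 1
Round 6: Greywater=55 Juniper=47 → close Greywater (overflow 44)
  55÷1 = 55 each, +1 to first 0

Closure order: Cedarfen, Hollowpine, Fernhollow, Ashgrove, Dunmere, Greywater
Last habitat: Juniper with 102 animals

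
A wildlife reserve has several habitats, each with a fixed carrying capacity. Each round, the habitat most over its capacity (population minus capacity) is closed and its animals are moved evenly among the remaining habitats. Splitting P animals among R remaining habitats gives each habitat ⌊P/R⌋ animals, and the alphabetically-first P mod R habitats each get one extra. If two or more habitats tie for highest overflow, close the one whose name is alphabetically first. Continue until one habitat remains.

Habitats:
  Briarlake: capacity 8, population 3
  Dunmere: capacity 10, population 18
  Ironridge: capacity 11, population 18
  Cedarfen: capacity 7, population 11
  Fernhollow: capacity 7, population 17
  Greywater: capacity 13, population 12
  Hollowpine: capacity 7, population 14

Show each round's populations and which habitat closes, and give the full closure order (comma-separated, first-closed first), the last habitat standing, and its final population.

Round 1: Briarlake=3 Cedarfen=11 Dunmere=18 Fernhollow=17 Greywater=12 Hollowpine=14 Ironridge=18 → close Fernhollow (overflow 10)
  17÷6 = 2 each, +1 to first 5
Round 2: Briarlake=6 Cedarfen=14 Dunmere=21 Greywater=15 Hollowpine=17 Ironridge=20 → close Dunmere (overflow 11)
  21÷5 = 4 each, +1 to first 1
Round 3: Briarlake=11 Cedarfen=18 Greywater=19 Hollowpine=21 Ironridge=24 → close Hollowpine (overflow 14)
  21÷4 = 5 each, +1 to first 1
Round 4: Briarlake=17 Cedarfen=23 Greywater=24 Ironridge=29 → close Ironridge (overflow 18)
  29÷3 = 9 each, +1 to first 2
Round 5: Briarlake=27 Cedarfen=33 Greywater=33 → close Cedarfen (overflow 26)
  33÷2 = 16 each, +1 to first 1
Round 6: Briarlake=44 Greywater=49 → close Briarlake (overflow 36)
  44÷1 = 44 each, +1 to first 0

Closure order: Fernhollow, Dunmere, Hollowpine, Ironridge, Cedarfen, Briarlake
Last habitat: Greywater with 93 animals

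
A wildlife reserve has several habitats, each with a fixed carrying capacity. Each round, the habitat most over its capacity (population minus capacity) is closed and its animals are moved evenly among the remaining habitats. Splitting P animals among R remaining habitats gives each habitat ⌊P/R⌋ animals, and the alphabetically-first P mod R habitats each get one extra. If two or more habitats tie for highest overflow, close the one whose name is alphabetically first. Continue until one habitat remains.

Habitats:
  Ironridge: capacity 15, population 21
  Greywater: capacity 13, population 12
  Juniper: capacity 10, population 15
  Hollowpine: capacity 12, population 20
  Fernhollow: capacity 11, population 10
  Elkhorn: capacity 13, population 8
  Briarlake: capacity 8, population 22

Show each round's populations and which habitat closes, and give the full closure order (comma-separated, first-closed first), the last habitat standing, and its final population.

Round 1: Briarlake=22 Elkhorn=8 Fernhollow=10 Greywater=12 Hollowpine=20 Ironridge=21 Juniper=15 → close Briarlake (overflow 14)
  22÷6 = 3 each, +1 to first 4
Round 2: Elkhorn=12 Fernhollow=14 Greywater=16 Hollowpine=24 Ironridge=24 Juniper=18 → close Hollowpine (overflow 12)
  24÷5 = 4 each, +1 to first 4
Round 3: Elkhorn=17 Fernhollow=19 Greywater=21 Ironridge=29 Juniper=22 → close Ironridge (overflow 14)
  29÷4 = 7 each, +1 to first 1
Round 4: Elkhorn=25 Fernhollow=26 Greywater=28 Juniper=29 → close Juniper (overflow 19)
  29÷3 = 9 each, +1 to first 2
Round 5: Elkhorn=35 Fernhollow=36 Greywater=37 → close Fernhollow (overflow 25)
  36÷2 = 18 each, +1 to first 0
Round 6: Elkhorn=53 Greywater=55 → close Greywater (overflow 42)
  55÷1 = 55 each, +1 to first 0

Closure order: Briarlake, Hollowpine, Ironridge, Juniper, Fernhollow, Greywater
Last habitat: Elkhorn with 108 animals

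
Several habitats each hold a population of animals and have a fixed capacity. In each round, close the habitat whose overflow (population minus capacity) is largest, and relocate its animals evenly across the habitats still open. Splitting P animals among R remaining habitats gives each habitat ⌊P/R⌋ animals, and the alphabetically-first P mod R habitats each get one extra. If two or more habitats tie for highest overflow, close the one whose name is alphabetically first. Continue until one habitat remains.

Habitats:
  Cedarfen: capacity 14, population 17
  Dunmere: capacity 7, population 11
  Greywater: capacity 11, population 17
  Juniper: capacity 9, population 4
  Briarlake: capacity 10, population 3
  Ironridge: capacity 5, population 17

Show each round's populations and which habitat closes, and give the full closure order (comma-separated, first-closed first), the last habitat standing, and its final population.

Closure order: Ironridge, Greywater, Cedarfen, Dunmere, Briarlake
Last habitat: Juniper with 69 animals

Round 1: Briarlake=3 Cedarfen=17 Dunmere=11 Greywater=17 Ironridge=17 Juniper=4 → close Ironridge (overflow 12)
  17÷5 = 3 each, +1 to first 2
Round 2: Briarlake=7 Cedarfen=21 Dunmere=14 Greywater=20 Juniper=7 → close Greywater (overflow 9)
  20÷4 = 5 each, +1 to first 0
Round 3: Briarlake=12 Cedarfen=26 Dunmere=19 Juniper=12 → close Cedarfen (overflow 12)
  26÷3 = 8 each, +1 to first 2
Round 4: Briarlake=21 Dunmere=28 Juniper=20 → close Dunmere (overflow 21)
  28÷2 = 14 each, +1 to first 0
Round 5: Briarlake=35 Juniper=34 → close Briarlake (overflow 25)
  35÷1 = 35 each, +1 to first 0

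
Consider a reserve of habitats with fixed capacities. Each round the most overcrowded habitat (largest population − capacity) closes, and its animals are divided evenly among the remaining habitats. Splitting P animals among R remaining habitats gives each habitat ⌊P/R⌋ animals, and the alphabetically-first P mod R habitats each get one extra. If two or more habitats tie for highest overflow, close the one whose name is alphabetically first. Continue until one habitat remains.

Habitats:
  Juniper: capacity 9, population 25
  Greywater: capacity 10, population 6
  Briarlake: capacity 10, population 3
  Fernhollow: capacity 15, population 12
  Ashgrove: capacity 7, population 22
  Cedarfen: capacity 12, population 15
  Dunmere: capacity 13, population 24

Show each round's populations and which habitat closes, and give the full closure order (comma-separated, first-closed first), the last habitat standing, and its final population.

Round 1: Ashgrove=22 Briarlake=3 Cedarfen=15 Dunmere=24 Fernhollow=12 Greywater=6 Juniper=25 → close Juniper (overflow 16)
  25÷6 = 4 each, +1 to first 1
Round 2: Ashgrove=27 Briarlake=7 Cedarfen=19 Dunmere=28 Fernhollow=16 Greywater=10 → close Ashgrove (overflow 20)
  27÷5 = 5 each, +1 to first 2
Round 3: Briarlake=13 Cedarfen=25 Dunmere=33 Fernhollow=21 Greywater=15 → close Dunmere (overflow 20)
  33÷4 = 8 each, +1 to first 1
Round 4: Briarlake=22 Cedarfen=33 Fernhollow=29 Greywater=23 → close Cedarfen (overflow 21)
  33÷3 = 11 each, +1 to first 0
Round 5: Briarlake=33 Fernhollow=40 Greywater=34 → close Fernhollow (overflow 25)
  40÷2 = 20 each, +1 to first 0
Round 6: Briarlake=53 Greywater=54 → close Greywater (overflow 44)
  54÷1 = 54 each, +1 to first 0

Closure order: Juniper, Ashgrove, Dunmere, Cedarfen, Fernhollow, Greywater
Last habitat: Briarlake with 107 animals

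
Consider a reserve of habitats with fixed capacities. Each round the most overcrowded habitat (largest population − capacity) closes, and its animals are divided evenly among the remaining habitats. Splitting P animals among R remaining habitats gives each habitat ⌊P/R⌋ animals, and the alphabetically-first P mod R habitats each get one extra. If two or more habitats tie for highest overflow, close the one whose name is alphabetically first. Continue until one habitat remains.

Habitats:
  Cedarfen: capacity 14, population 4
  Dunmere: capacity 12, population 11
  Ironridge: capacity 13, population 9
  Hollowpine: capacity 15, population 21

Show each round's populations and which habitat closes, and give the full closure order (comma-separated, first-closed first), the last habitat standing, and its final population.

Closure order: Hollowpine, Dunmere, Ironridge
Last habitat: Cedarfen with 45 animals

Round 1: Cedarfen=4 Dunmere=11 Hollowpine=21 Ironridge=9 → close Hollowpine (overflow 6)
  21÷3 = 7 each, +1 to first 0
Round 2: Cedarfen=11 Dunmere=18 Ironridge=16 → close Dunmere (overflow 6)
  18÷2 = 9 each, +1 to first 0
Round 3: Cedarfen=20 Ironridge=25 → close Ironridge (overflow 12)
  25÷1 = 25 each, +1 to first 0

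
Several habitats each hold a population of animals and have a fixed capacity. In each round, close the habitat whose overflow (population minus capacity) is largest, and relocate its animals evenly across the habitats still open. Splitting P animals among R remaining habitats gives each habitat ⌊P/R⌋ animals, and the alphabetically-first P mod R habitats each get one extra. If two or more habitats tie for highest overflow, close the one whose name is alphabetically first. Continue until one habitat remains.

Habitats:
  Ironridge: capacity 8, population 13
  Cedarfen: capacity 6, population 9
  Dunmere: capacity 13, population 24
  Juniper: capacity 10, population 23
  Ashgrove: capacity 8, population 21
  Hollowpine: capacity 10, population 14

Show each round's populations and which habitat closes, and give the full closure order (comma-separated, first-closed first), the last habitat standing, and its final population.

Round 1: Ashgrove=21 Cedarfen=9 Dunmere=24 Hollowpine=14 Ironridge=13 Juniper=23 → close Ashgrove (overflow 13)
  21÷5 = 4 each, +1 to first 1
Round 2: Cedarfen=14 Dunmere=28 Hollowpine=18 Ironridge=17 Juniper=27 → close Juniper (overflow 17)
  27÷4 = 6 each, +1 to first 3
Round 3: Cedarfen=21 Dunmere=35 Hollowpine=25 Ironridge=23 → close Dunmere (overflow 22)
  35÷3 = 11 each, +1 to first 2
Round 4: Cedarfen=33 Hollowpine=37 Ironridge=34 → close Cedarfen (overflow 27)
  33÷2 = 16 each, +1 to first 1
Round 5: Hollowpine=54 Ironridge=50 → close Hollowpine (overflow 44)
  54÷1 = 54 each, +1 to first 0

Closure order: Ashgrove, Juniper, Dunmere, Cedarfen, Hollowpine
Last habitat: Ironridge with 104 animals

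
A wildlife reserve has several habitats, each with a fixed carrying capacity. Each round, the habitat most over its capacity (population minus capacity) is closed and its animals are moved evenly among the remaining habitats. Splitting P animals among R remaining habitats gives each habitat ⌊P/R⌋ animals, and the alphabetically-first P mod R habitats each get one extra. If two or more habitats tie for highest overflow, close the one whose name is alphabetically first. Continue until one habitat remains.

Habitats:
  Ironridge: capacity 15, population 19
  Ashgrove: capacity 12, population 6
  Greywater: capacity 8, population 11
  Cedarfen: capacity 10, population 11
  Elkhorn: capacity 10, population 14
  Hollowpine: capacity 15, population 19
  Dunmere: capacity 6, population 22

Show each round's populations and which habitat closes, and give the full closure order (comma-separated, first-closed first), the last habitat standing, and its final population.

Round 1: Ashgrove=6 Cedarfen=11 Dunmere=22 Elkhorn=14 Greywater=11 Hollowpine=19 Ironridge=19 → close Dunmere (overflow 16)
  22÷6 = 3 each, +1 to first 4
Round 2: Ashgrove=10 Cedarfen=15 Elkhorn=18 Greywater=15 Hollowpine=22 Ironridge=22 → close Elkhorn (overflow 8)
  18÷5 = 3 each, +1 to first 3
Round 3: Ashgrove=14 Cedarfen=19 Greywater=19 Hollowpine=25 Ironridge=25 → close Greywater (overflow 11)
  19÷4 = 4 each, +1 to first 3
Round 4: Ashgrove=19 Cedarfen=24 Hollowpine=30 Ironridge=29 → close Hollowpine (overflow 15)
  30÷3 = 10 each, +1 to first 0
Round 5: Ashgrove=29 Cedarfen=34 Ironridge=39 → close Cedarfen (overflow 24)
  34÷2 = 17 each, +1 to first 0
Round 6: Ashgrove=46 Ironridge=56 → close Ironridge (overflow 41)
  56÷1 = 56 each, +1 to first 0

Closure order: Dunmere, Elkhorn, Greywater, Hollowpine, Cedarfen, Ironridge
Last habitat: Ashgrove with 102 animals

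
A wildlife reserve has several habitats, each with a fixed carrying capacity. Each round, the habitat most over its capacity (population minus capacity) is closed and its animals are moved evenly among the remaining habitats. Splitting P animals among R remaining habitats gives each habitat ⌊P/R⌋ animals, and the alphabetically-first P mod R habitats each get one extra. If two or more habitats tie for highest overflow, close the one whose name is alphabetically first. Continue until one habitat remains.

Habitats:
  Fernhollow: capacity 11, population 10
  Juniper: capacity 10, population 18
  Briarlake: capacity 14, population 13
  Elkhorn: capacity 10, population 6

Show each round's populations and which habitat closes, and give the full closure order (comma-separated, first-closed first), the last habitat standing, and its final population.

Closure order: Juniper, Briarlake, Fernhollow
Last habitat: Elkhorn with 47 animals

Round 1: Briarlake=13 Elkhorn=6 Fernhollow=10 Juniper=18 → close Juniper (overflow 8)
  18÷3 = 6 each, +1 to first 0
Round 2: Briarlake=19 Elkhorn=12 Fernhollow=16 → close Briarlake (overflow 5)
  19÷2 = 9 each, +1 to first 1
Round 3: Elkhorn=22 Fernhollow=25 → close Fernhollow (overflow 14)
  25÷1 = 25 each, +1 to first 0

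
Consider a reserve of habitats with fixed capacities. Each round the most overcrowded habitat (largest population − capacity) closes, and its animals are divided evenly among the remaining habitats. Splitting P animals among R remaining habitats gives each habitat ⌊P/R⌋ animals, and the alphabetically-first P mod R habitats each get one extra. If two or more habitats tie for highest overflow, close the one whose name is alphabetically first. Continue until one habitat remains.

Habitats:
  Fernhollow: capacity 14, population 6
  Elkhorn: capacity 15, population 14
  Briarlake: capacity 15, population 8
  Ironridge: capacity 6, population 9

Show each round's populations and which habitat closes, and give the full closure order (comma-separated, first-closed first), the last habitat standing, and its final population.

Round 1: Briarlake=8 Elkhorn=14 Fernhollow=6 Ironridge=9 → close Ironridge (overflow 3)
  9÷3 = 3 each, +1 to first 0
Round 2: Briarlake=11 Elkhorn=17 Fernhollow=9 → close Elkhorn (overflow 2)
  17÷2 = 8 each, +1 to first 1
Round 3: Briarlake=20 Fernhollow=17 → close Briarlake (overflow 5)
  20÷1 = 20 each, +1 to first 0

Closure order: Ironridge, Elkhorn, Briarlake
Last habitat: Fernhollow with 37 animals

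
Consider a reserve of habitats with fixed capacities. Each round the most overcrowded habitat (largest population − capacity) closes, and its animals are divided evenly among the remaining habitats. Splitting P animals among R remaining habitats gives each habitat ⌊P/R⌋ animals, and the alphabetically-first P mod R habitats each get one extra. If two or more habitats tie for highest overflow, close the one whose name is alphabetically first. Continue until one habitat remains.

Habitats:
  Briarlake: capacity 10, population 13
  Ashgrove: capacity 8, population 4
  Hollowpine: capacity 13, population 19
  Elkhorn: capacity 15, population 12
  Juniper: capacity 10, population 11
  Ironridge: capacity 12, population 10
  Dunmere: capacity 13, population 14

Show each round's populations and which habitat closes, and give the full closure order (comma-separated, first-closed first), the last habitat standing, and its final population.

Round 1: Ashgrove=4 Briarlake=13 Dunmere=14 Elkhorn=12 Hollowpine=19 Ironridge=10 Juniper=11 → close Hollowpine (overflow 6)
  19÷6 = 3 each, +1 to first 1
Round 2: Ashgrove=8 Briarlake=16 Dunmere=17 Elkhorn=15 Ironridge=13 Juniper=14 → close Briarlake (overflow 6)
  16÷5 = 3 each, +1 to first 1
Round 3: Ashgrove=12 Dunmere=20 Elkhorn=18 Ironridge=16 Juniper=17 → close Dunmere (overflow 7)
  20÷4 = 5 each, +1 to first 0
Round 4: Ashgrove=17 Elkhorn=23 Ironridge=21 Juniper=22 → close Juniper (overflow 12)
  22÷3 = 7 each, +1 to first 1
Round 5: Ashgrove=25 Elkhorn=30 Ironridge=28 → close Ashgrove (overflow 17)
  25÷2 = 12 each, +1 to first 1
Round 6: Elkhorn=43 Ironridge=40 → close Elkhorn (overflow 28)
  43÷1 = 43 each, +1 to first 0

Closure order: Hollowpine, Briarlake, Dunmere, Juniper, Ashgrove, Elkhorn
Last habitat: Ironridge with 83 animals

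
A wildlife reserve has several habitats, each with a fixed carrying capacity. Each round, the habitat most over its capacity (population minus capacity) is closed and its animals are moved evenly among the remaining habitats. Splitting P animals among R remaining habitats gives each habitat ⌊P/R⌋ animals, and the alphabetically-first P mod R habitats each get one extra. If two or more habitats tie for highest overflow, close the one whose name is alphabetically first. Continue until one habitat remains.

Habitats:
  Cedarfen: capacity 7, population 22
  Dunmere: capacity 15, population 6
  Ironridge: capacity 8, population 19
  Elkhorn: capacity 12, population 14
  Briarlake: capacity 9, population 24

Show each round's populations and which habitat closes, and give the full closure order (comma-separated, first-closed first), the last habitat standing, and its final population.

Closure order: Briarlake, Cedarfen, Ironridge, Elkhorn
Last habitat: Dunmere with 85 animals

Round 1: Briarlake=24 Cedarfen=22 Dunmere=6 Elkhorn=14 Ironridge=19 → close Briarlake (overflow 15)
  24÷4 = 6 each, +1 to first 0
Round 2: Cedarfen=28 Dunmere=12 Elkhorn=20 Ironridge=25 → close Cedarfen (overflow 21)
  28÷3 = 9 each, +1 to first 1
Round 3: Dunmere=22 Elkhorn=29 Ironridge=34 → close Ironridge (overflow 26)
  34÷2 = 17 each, +1 to first 0
Round 4: Dunmere=39 Elkhorn=46 → close Elkhorn (overflow 34)
  46÷1 = 46 each, +1 to first 0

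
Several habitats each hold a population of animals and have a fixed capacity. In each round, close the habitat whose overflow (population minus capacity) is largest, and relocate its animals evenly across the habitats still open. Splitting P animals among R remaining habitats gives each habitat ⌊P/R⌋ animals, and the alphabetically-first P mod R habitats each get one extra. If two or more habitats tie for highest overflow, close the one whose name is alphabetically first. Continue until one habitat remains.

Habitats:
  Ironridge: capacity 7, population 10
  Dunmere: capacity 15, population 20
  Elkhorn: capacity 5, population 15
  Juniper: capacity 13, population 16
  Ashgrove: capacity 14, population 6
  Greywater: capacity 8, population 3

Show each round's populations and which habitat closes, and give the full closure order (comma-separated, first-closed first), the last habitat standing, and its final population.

Round 1: Ashgrove=6 Dunmere=20 Elkhorn=15 Greywater=3 Ironridge=10 Juniper=16 → close Elkhorn (overflow 10)
  15÷5 = 3 each, +1 to first 0
Round 2: Ashgrove=9 Dunmere=23 Greywater=6 Ironridge=13 Juniper=19 → close Dunmere (overflow 8)
  23÷4 = 5 each, +1 to first 3
Round 3: Ashgrove=15 Greywater=12 Ironridge=19 Juniper=24 → close Ironridge (overflow 12)
  19÷3 = 6 each, +1 to first 1
Round 4: Ashgrove=22 Greywater=18 Juniper=30 → close Juniper (overflow 17)
  30÷2 = 15 each, +1 to first 0
Round 5: Ashgrove=37 Greywater=33 → close Greywater (overflow 25)
  33÷1 = 33 each, +1 to first 0

Closure order: Elkhorn, Dunmere, Ironridge, Juniper, Greywater
Last habitat: Ashgrove with 70 animals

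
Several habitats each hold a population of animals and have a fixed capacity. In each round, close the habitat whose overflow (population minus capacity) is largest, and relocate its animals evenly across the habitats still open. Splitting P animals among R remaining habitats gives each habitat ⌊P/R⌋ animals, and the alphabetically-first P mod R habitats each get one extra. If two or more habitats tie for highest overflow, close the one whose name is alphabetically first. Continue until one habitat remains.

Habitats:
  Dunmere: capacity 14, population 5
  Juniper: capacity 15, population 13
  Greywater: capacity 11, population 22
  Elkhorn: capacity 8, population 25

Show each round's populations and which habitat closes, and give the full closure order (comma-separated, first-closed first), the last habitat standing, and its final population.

Closure order: Elkhorn, Greywater, Juniper
Last habitat: Dunmere with 65 animals

Round 1: Dunmere=5 Elkhorn=25 Greywater=22 Juniper=13 → close Elkhorn (overflow 17)
  25÷3 = 8 each, +1 to first 1
Round 2: Dunmere=14 Greywater=30 Juniper=21 → close Greywater (overflow 19)
  30÷2 = 15 each, +1 to first 0
Round 3: Dunmere=29 Juniper=36 → close Juniper (overflow 21)
  36÷1 = 36 each, +1 to first 0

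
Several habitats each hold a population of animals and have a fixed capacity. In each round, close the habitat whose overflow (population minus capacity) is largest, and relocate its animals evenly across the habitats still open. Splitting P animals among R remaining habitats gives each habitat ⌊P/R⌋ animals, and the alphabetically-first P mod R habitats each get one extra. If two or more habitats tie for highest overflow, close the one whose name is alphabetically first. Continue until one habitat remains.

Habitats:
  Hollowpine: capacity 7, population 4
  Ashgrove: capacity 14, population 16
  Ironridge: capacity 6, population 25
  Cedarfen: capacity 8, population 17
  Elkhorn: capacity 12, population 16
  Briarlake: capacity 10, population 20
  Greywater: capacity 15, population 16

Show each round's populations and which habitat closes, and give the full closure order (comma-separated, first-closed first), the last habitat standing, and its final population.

Closure order: Ironridge, Briarlake, Cedarfen, Elkhorn, Ashgrove, Greywater
Last habitat: Hollowpine with 114 animals

Round 1: Ashgrove=16 Briarlake=20 Cedarfen=17 Elkhorn=16 Greywater=16 Hollowpine=4 Ironridge=25 → close Ironridge (overflow 19)
  25÷6 = 4 each, +1 to first 1
Round 2: Ashgrove=21 Briarlake=24 Cedarfen=21 Elkhorn=20 Greywater=20 Hollowpine=8 → close Briarlake (overflow 14)
  24÷5 = 4 each, +1 to first 4
Round 3: Ashgrove=26 Cedarfen=26 Elkhorn=25 Greywater=25 Hollowpine=12 → close Cedarfen (overflow 18)
  26÷4 = 6 each, +1 to first 2
Round 4: Ashgrove=33 Elkhorn=32 Greywater=31 Hollowpine=18 → close Elkhorn (overflow 20)
  32÷3 = 10 each, +1 to first 2
Round 5: Ashgrove=44 Greywater=42 Hollowpine=28 → close Ashgrove (overflow 30)
  44÷2 = 22 each, +1 to first 0
Round 6: Greywater=64 Hollowpine=50 → close Greywater (overflow 49)
  64÷1 = 64 each, +1 to first 0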